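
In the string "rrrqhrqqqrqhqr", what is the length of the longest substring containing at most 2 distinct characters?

6

add r: window [r] (1 distinct), len 1
add r: window [r, r] (1 distinct), len 2
add r: window [r, r, r] (1 distinct), len 3
add q: window [r, r, r, q] (2 distinct), len 4
add h: window [q, h] (2 distinct), len 2
add r: window [h, r] (2 distinct), len 2
add q: window [r, q] (2 distinct), len 2
add q: window [r, q, q] (2 distinct), len 3
add q: window [r, q, q, q] (2 distinct), len 4
add r: window [r, q, q, q, r] (2 distinct), len 5
add q: window [r, q, q, q, r, q] (2 distinct), len 6
add h: window [q, h] (2 distinct), len 2
add q: window [q, h, q] (2 distinct), len 3
add r: window [q, r] (2 distinct), len 2
Longest length with ≤2 distinct: 6.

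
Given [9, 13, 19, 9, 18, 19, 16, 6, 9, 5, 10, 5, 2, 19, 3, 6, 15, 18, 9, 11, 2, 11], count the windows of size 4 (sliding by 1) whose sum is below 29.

9 13 19 9 → sum 50
13 19 9 18 → sum 59
19 9 18 19 → sum 65
9 18 19 16 → sum 62
18 19 16 6 → sum 59
19 16 6 9 → sum 50
16 6 9 5 → sum 36
6 9 5 10 → sum 30
9 5 10 5 → sum 29
5 10 5 2 → sum 22  < 29 ✓
10 5 2 19 → sum 36
5 2 19 3 → sum 29
2 19 3 6 → sum 30
19 3 6 15 → sum 43
3 6 15 18 → sum 42
6 15 18 9 → sum 48
15 18 9 11 → sum 53
18 9 11 2 → sum 40
9 11 2 11 → sum 33
1 window satisfy the condition.

1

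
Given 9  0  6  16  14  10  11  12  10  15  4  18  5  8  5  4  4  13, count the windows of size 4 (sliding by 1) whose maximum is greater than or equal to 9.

[9, 0, 6, 16] → max 16  ≥ 9 ✓
[0, 6, 16, 14] → max 16  ≥ 9 ✓
[6, 16, 14, 10] → max 16  ≥ 9 ✓
[16, 14, 10, 11] → max 16  ≥ 9 ✓
[14, 10, 11, 12] → max 14  ≥ 9 ✓
[10, 11, 12, 10] → max 12  ≥ 9 ✓
[11, 12, 10, 15] → max 15  ≥ 9 ✓
[12, 10, 15, 4] → max 15  ≥ 9 ✓
[10, 15, 4, 18] → max 18  ≥ 9 ✓
[15, 4, 18, 5] → max 18  ≥ 9 ✓
[4, 18, 5, 8] → max 18  ≥ 9 ✓
[18, 5, 8, 5] → max 18  ≥ 9 ✓
[5, 8, 5, 4] → max 8
[8, 5, 4, 4] → max 8
[5, 4, 4, 13] → max 13  ≥ 9 ✓
13 windows satisfy the condition.

13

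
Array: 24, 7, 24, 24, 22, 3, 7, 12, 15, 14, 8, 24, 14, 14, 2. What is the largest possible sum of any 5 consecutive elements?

(24, 7, 24, 24, 22) → sum 101
(7, 24, 24, 22, 3) → sum 80
(24, 24, 22, 3, 7) → sum 80
(24, 22, 3, 7, 12) → sum 68
(22, 3, 7, 12, 15) → sum 59
(3, 7, 12, 15, 14) → sum 51
(7, 12, 15, 14, 8) → sum 56
(12, 15, 14, 8, 24) → sum 73
(15, 14, 8, 24, 14) → sum 75
(14, 8, 24, 14, 14) → sum 74
(8, 24, 14, 14, 2) → sum 62
Largest of these is 101.

101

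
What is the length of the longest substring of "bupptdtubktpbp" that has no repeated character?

5

add b: [b] len 1
add u: [b, u] len 2
add p: [b, u, p] len 3
add p (repeat p, move left end past it): [p] len 1
add t: [p, t] len 2
add d: [p, t, d] len 3
add t (repeat t, move left end past it): [d, t] len 2
add u: [d, t, u] len 3
add b: [d, t, u, b] len 4
add k: [d, t, u, b, k] len 5
add t (repeat t, move left end past it): [u, b, k, t] len 4
add p: [u, b, k, t, p] len 5
add b (repeat b, move left end past it): [k, t, p, b] len 4
add p (repeat p, move left end past it): [b, p] len 2
Longest all-distinct length: 5.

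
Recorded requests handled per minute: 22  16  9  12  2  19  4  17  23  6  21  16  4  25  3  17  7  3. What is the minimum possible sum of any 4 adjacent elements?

30

22 16 9 12 → sum 59
16 9 12 2 → sum 39
9 12 2 19 → sum 42
12 2 19 4 → sum 37
2 19 4 17 → sum 42
19 4 17 23 → sum 63
4 17 23 6 → sum 50
17 23 6 21 → sum 67
23 6 21 16 → sum 66
6 21 16 4 → sum 47
21 16 4 25 → sum 66
16 4 25 3 → sum 48
4 25 3 17 → sum 49
25 3 17 7 → sum 52
3 17 7 3 → sum 30
Minimum of these is 30.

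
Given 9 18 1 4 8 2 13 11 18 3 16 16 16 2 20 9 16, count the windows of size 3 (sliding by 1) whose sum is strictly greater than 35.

9 18 1 → sum 28
18 1 4 → sum 23
1 4 8 → sum 13
4 8 2 → sum 14
8 2 13 → sum 23
2 13 11 → sum 26
13 11 18 → sum 42  > 35 ✓
11 18 3 → sum 32
18 3 16 → sum 37  > 35 ✓
3 16 16 → sum 35
16 16 16 → sum 48  > 35 ✓
16 16 2 → sum 34
16 2 20 → sum 38  > 35 ✓
2 20 9 → sum 31
20 9 16 → sum 45  > 35 ✓
5 windows satisfy the condition.

5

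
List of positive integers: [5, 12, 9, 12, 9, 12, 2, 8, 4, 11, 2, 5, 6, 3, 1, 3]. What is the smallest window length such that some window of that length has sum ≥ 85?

11

Extend right; whenever the sum reaches 85, record the length and shrink from the left:
add 5: running sum 5 < 85
add 12: running sum 17 < 85
add 9: running sum 26 < 85
add 12: running sum 38 < 85
add 9: running sum 47 < 85
add 12: running sum 59 < 85
add 2: running sum 61 < 85
add 8: running sum 69 < 85
add 4: running sum 73 < 85
add 11: running sum 84 < 85
end 10: [5, 12, 9, 12, 9, 12, 2, 8, 4, 11, 2] sum 86, len 11
end 11: [12, 9, 12, 9, 12, 2, 8, 4, 11, 2, 5] sum 86, len 11
end 12: [12, 9, 12, 9, 12, 2, 8, 4, 11, 2, 5, 6] sum 92, len 12
end 13: [12, 9, 12, 9, 12, 2, 8, 4, 11, 2, 5, 6, 3] sum 95, len 13
end 14: [12, 9, 12, 9, 12, 2, 8, 4, 11, 2, 5, 6, 3, 1] sum 96, len 14
end 15: [9, 12, 9, 12, 2, 8, 4, 11, 2, 5, 6, 3, 1, 3] sum 87, len 14
Shortest qualifying length: 11.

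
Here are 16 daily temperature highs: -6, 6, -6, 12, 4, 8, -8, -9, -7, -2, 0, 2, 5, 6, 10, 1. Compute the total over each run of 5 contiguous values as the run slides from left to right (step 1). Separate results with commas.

(-6, 6, -6, 12, 4) → sum 10
(6, -6, 12, 4, 8) → sum 24
(-6, 12, 4, 8, -8) → sum 10
(12, 4, 8, -8, -9) → sum 7
(4, 8, -8, -9, -7) → sum -12
(8, -8, -9, -7, -2) → sum -18
(-8, -9, -7, -2, 0) → sum -26
(-9, -7, -2, 0, 2) → sum -16
(-7, -2, 0, 2, 5) → sum -2
(-2, 0, 2, 5, 6) → sum 11
(0, 2, 5, 6, 10) → sum 23
(2, 5, 6, 10, 1) → sum 24

10, 24, 10, 7, -12, -18, -26, -16, -2, 11, 23, 24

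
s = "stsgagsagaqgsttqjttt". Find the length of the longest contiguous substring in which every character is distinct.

5

[s] len 1
[s, t] len 2
[t, s] len 2
[t, s, g] len 3
[t, s, g, a] len 4
[a, g] len 2
[a, g, s] len 3
[g, s, a] len 3
[s, a, g] len 3
[g, a] len 2
[g, a, q] len 3
[a, q, g] len 3
[a, q, g, s] len 4
[a, q, g, s, t] len 5
[t] len 1
[t, q] len 2
[t, q, j] len 3
[q, j, t] len 3
[t] len 1
[t] len 1
Longest all-distinct length: 5.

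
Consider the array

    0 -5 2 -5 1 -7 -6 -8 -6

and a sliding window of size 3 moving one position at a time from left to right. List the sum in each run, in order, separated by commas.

[0, -5, 2] → sum -3
[-5, 2, -5] → sum -8
[2, -5, 1] → sum -2
[-5, 1, -7] → sum -11
[1, -7, -6] → sum -12
[-7, -6, -8] → sum -21
[-6, -8, -6] → sum -20

-3, -8, -2, -11, -12, -21, -20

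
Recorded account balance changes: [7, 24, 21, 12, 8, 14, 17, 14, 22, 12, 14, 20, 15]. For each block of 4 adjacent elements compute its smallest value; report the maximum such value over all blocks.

14

Each size-4 window and its min:
[7, 24, 21, 12] → min 7
[24, 21, 12, 8] → min 8
[21, 12, 8, 14] → min 8
[12, 8, 14, 17] → min 8
[8, 14, 17, 14] → min 8
[14, 17, 14, 22] → min 14
[17, 14, 22, 12] → min 12
[14, 22, 12, 14] → min 12
[22, 12, 14, 20] → min 12
[12, 14, 20, 15] → min 12
Maximum of these is 14.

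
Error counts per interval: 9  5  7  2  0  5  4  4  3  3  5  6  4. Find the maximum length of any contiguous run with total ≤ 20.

6

add 9: [9] sum 9, len 1
add 5: [9, 5] sum 14, len 2
add 7: [5, 7] sum 12, len 2
add 2: [5, 7, 2] sum 14, len 3
add 0: [5, 7, 2, 0] sum 14, len 4
add 5: [5, 7, 2, 0, 5] sum 19, len 5
add 4: [7, 2, 0, 5, 4] sum 18, len 5
add 4: [2, 0, 5, 4, 4] sum 15, len 5
add 3: [2, 0, 5, 4, 4, 3] sum 18, len 6
add 3: [0, 5, 4, 4, 3, 3] sum 19, len 6
add 5: [4, 4, 3, 3, 5] sum 19, len 5
add 6: [3, 3, 5, 6] sum 17, len 4
add 4: [3, 5, 6, 4] sum 18, len 4
Longest length seen: 6.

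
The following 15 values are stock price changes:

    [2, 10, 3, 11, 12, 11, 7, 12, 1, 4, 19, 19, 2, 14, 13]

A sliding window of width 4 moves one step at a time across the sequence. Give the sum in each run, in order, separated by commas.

2 10 3 11 → sum 26
10 3 11 12 → sum 36
3 11 12 11 → sum 37
11 12 11 7 → sum 41
12 11 7 12 → sum 42
11 7 12 1 → sum 31
7 12 1 4 → sum 24
12 1 4 19 → sum 36
1 4 19 19 → sum 43
4 19 19 2 → sum 44
19 19 2 14 → sum 54
19 2 14 13 → sum 48

26, 36, 37, 41, 42, 31, 24, 36, 43, 44, 54, 48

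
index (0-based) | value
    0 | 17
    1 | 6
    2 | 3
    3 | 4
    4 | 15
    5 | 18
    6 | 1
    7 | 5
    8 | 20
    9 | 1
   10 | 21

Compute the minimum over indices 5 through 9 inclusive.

1

Elements at indices 5..9: 18, 1, 5, 20, 1
min(18, 1, 5, 20, 1) = 1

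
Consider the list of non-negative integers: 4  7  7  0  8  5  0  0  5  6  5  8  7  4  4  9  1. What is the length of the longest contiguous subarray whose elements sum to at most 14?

5

[4] sum 4 len 1
[4, 7] sum 11 len 2
[7, 7] sum 14 len 2
[7, 7, 0] sum 14 len 3
[0, 8] sum 8 len 2
[0, 8, 5] sum 13 len 3
[0, 8, 5, 0] sum 13 len 4
[0, 8, 5, 0, 0] sum 13 len 5
[5, 0, 0, 5] sum 10 len 4
[0, 0, 5, 6] sum 11 len 4
[6, 5] sum 11 len 2
[5, 8] sum 13 len 2
[7] sum 7 len 1
[7, 4] sum 11 len 2
[4, 4] sum 8 len 2
[4, 9] sum 13 len 2
[4, 9, 1] sum 14 len 3
Longest length seen: 5.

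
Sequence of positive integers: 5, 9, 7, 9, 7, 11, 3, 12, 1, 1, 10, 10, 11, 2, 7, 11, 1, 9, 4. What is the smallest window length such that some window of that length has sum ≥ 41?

5

add 5: running sum 5 < 41
add 9: running sum 14 < 41
add 7: running sum 21 < 41
add 9: running sum 30 < 41
add 7: running sum 37 < 41
end 5: [9, 7, 9, 7, 11] sum 43, len 5
end 6: [9, 7, 9, 7, 11, 3] sum 46, len 6
end 7: [9, 7, 11, 3, 12] sum 42, len 5
end 8: [9, 7, 11, 3, 12, 1] sum 43, len 6
end 9: [9, 7, 11, 3, 12, 1, 1] sum 44, len 7
end 10: [7, 11, 3, 12, 1, 1, 10] sum 45, len 7
end 11: [11, 3, 12, 1, 1, 10, 10] sum 48, len 7
end 12: [12, 1, 1, 10, 10, 11] sum 45, len 6
end 13: [12, 1, 1, 10, 10, 11, 2] sum 47, len 7
end 14: [1, 10, 10, 11, 2, 7] sum 41, len 6
end 15: [10, 11, 2, 7, 11] sum 41, len 5
end 16: [10, 11, 2, 7, 11, 1] sum 42, len 6
end 17: [11, 2, 7, 11, 1, 9] sum 41, len 6
end 18: [11, 2, 7, 11, 1, 9, 4] sum 45, len 7
Shortest qualifying length: 5.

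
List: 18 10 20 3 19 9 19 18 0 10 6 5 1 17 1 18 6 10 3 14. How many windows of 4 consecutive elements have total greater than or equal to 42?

[18, 10, 20, 3] → sum 51  ≥ 42 ✓
[10, 20, 3, 19] → sum 52  ≥ 42 ✓
[20, 3, 19, 9] → sum 51  ≥ 42 ✓
[3, 19, 9, 19] → sum 50  ≥ 42 ✓
[19, 9, 19, 18] → sum 65  ≥ 42 ✓
[9, 19, 18, 0] → sum 46  ≥ 42 ✓
[19, 18, 0, 10] → sum 47  ≥ 42 ✓
[18, 0, 10, 6] → sum 34
[0, 10, 6, 5] → sum 21
[10, 6, 5, 1] → sum 22
[6, 5, 1, 17] → sum 29
[5, 1, 17, 1] → sum 24
[1, 17, 1, 18] → sum 37
[17, 1, 18, 6] → sum 42  ≥ 42 ✓
[1, 18, 6, 10] → sum 35
[18, 6, 10, 3] → sum 37
[6, 10, 3, 14] → sum 33
8 windows satisfy the condition.

8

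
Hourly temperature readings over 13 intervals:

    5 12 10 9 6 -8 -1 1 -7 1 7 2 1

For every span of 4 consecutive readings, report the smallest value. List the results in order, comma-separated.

[5, 12, 10, 9] → min 5
[12, 10, 9, 6] → min 6
[10, 9, 6, -8] → min -8
[9, 6, -8, -1] → min -8
[6, -8, -1, 1] → min -8
[-8, -1, 1, -7] → min -8
[-1, 1, -7, 1] → min -7
[1, -7, 1, 7] → min -7
[-7, 1, 7, 2] → min -7
[1, 7, 2, 1] → min 1

5, 6, -8, -8, -8, -8, -7, -7, -7, 1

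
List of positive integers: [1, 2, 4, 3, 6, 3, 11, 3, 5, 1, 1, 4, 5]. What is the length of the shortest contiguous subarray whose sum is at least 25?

5

add 1: running sum 1 < 25
add 2: running sum 3 < 25
add 4: running sum 7 < 25
add 3: running sum 10 < 25
add 6: running sum 16 < 25
add 3: running sum 19 < 25
add 11: shortest ending here [4, 3, 6, 3, 11] sum 27, len 5
add 3: shortest ending here [3, 6, 3, 11, 3] sum 26, len 5
add 5: shortest ending here [6, 3, 11, 3, 5] sum 28, len 5
add 1: shortest ending here [6, 3, 11, 3, 5, 1] sum 29, len 6
add 1: shortest ending here [6, 3, 11, 3, 5, 1, 1] sum 30, len 7
add 4: shortest ending here [11, 3, 5, 1, 1, 4] sum 25, len 6
add 5: shortest ending here [11, 3, 5, 1, 1, 4, 5] sum 30, len 7
Shortest qualifying length: 5.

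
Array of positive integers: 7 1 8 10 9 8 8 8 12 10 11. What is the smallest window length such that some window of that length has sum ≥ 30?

3

Extend right; whenever the sum reaches 30, record the length and shrink from the left:
add 7: running sum 7 < 30
add 1: running sum 8 < 30
add 8: running sum 16 < 30
add 10: running sum 26 < 30
end 4: [7, 1, 8, 10, 9] sum 35, len 5
end 5: [8, 10, 9, 8] sum 35, len 4
end 6: [10, 9, 8, 8] sum 35, len 4
end 7: [9, 8, 8, 8] sum 33, len 4
end 8: [8, 8, 8, 12] sum 36, len 4
end 9: [8, 12, 10] sum 30, len 3
end 10: [12, 10, 11] sum 33, len 3
Shortest qualifying length: 3.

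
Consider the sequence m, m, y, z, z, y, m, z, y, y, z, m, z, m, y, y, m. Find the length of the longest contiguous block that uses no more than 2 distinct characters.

4

Extend right; when distinct count exceeds 2, shrink from the left:
add m: window [m] (1 distinct), len 1
add m: window [m, m] (1 distinct), len 2
add y: window [m, m, y] (2 distinct), len 3
add z: window [y, z] (2 distinct), len 2
add z: window [y, z, z] (2 distinct), len 3
add y: window [y, z, z, y] (2 distinct), len 4
add m: window [y, m] (2 distinct), len 2
add z: window [m, z] (2 distinct), len 2
add y: window [z, y] (2 distinct), len 2
add y: window [z, y, y] (2 distinct), len 3
add z: window [z, y, y, z] (2 distinct), len 4
add m: window [z, m] (2 distinct), len 2
add z: window [z, m, z] (2 distinct), len 3
add m: window [z, m, z, m] (2 distinct), len 4
add y: window [m, y] (2 distinct), len 2
add y: window [m, y, y] (2 distinct), len 3
add m: window [m, y, y, m] (2 distinct), len 4
Longest length with ≤2 distinct: 4.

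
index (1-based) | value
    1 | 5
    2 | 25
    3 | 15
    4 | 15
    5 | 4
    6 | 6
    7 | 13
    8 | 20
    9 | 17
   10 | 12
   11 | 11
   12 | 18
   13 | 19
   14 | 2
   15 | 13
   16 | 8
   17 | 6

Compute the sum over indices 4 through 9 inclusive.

Elements at indices 4..9: 15, 4, 6, 13, 20, 17
sum(15, 4, 6, 13, 20, 17) = 75

75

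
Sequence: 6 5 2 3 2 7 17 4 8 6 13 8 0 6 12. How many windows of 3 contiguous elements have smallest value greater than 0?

10

[6, 5, 2] → min 2  > 0 ✓
[5, 2, 3] → min 2  > 0 ✓
[2, 3, 2] → min 2  > 0 ✓
[3, 2, 7] → min 2  > 0 ✓
[2, 7, 17] → min 2  > 0 ✓
[7, 17, 4] → min 4  > 0 ✓
[17, 4, 8] → min 4  > 0 ✓
[4, 8, 6] → min 4  > 0 ✓
[8, 6, 13] → min 6  > 0 ✓
[6, 13, 8] → min 6  > 0 ✓
[13, 8, 0] → min 0
[8, 0, 6] → min 0
[0, 6, 12] → min 0
10 windows satisfy the condition.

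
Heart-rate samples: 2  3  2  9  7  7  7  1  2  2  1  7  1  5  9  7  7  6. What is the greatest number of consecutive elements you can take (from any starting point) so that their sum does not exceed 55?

13

Extend to the right; shrink from the left whenever the sum exceeds 55:
[2] sum 2 len 1
[2, 3] sum 5 len 2
[2, 3, 2] sum 7 len 3
[2, 3, 2, 9] sum 16 len 4
[2, 3, 2, 9, 7] sum 23 len 5
[2, 3, 2, 9, 7, 7] sum 30 len 6
[2, 3, 2, 9, 7, 7, 7] sum 37 len 7
[2, 3, 2, 9, 7, 7, 7, 1] sum 38 len 8
[2, 3, 2, 9, 7, 7, 7, 1, 2] sum 40 len 9
[2, 3, 2, 9, 7, 7, 7, 1, 2, 2] sum 42 len 10
[2, 3, 2, 9, 7, 7, 7, 1, 2, 2, 1] sum 43 len 11
[2, 3, 2, 9, 7, 7, 7, 1, 2, 2, 1, 7] sum 50 len 12
[2, 3, 2, 9, 7, 7, 7, 1, 2, 2, 1, 7, 1] sum 51 len 13
[3, 2, 9, 7, 7, 7, 1, 2, 2, 1, 7, 1, 5] sum 54 len 13
[7, 7, 7, 1, 2, 2, 1, 7, 1, 5, 9] sum 49 len 11
[7, 7, 1, 2, 2, 1, 7, 1, 5, 9, 7] sum 49 len 11
[7, 1, 2, 2, 1, 7, 1, 5, 9, 7, 7] sum 49 len 11
[7, 1, 2, 2, 1, 7, 1, 5, 9, 7, 7, 6] sum 55 len 12
Longest length seen: 13.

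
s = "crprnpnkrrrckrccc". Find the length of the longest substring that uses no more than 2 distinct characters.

4

[c] 1 distinct, len 1
[c, r] 2 distinct, len 2
[r, p] 2 distinct, len 2
[r, p, r] 2 distinct, len 3
[r, n] 2 distinct, len 2
[n, p] 2 distinct, len 2
[n, p, n] 2 distinct, len 3
[n, k] 2 distinct, len 2
[k, r] 2 distinct, len 2
[k, r, r] 2 distinct, len 3
[k, r, r, r] 2 distinct, len 4
[r, r, r, c] 2 distinct, len 4
[c, k] 2 distinct, len 2
[k, r] 2 distinct, len 2
[r, c] 2 distinct, len 2
[r, c, c] 2 distinct, len 3
[r, c, c, c] 2 distinct, len 4
Longest length with ≤2 distinct: 4.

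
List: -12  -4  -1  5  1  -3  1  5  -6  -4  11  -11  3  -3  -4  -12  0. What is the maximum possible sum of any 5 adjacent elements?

9

Each size-5 window and its sum:
[-12, -4, -1, 5, 1] → sum -11
[-4, -1, 5, 1, -3] → sum -2
[-1, 5, 1, -3, 1] → sum 3
[5, 1, -3, 1, 5] → sum 9
[1, -3, 1, 5, -6] → sum -2
[-3, 1, 5, -6, -4] → sum -7
[1, 5, -6, -4, 11] → sum 7
[5, -6, -4, 11, -11] → sum -5
[-6, -4, 11, -11, 3] → sum -7
[-4, 11, -11, 3, -3] → sum -4
[11, -11, 3, -3, -4] → sum -4
[-11, 3, -3, -4, -12] → sum -27
[3, -3, -4, -12, 0] → sum -16
Maximum of these is 9.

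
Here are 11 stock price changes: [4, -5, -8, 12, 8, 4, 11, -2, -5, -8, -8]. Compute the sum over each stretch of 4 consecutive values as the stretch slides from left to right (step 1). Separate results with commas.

Sliding a size-4 window across the 11 values:
[4, -5, -8, 12] → sum 3
[-5, -8, 12, 8] → sum 7
[-8, 12, 8, 4] → sum 16
[12, 8, 4, 11] → sum 35
[8, 4, 11, -2] → sum 21
[4, 11, -2, -5] → sum 8
[11, -2, -5, -8] → sum -4
[-2, -5, -8, -8] → sum -23

3, 7, 16, 35, 21, 8, -4, -23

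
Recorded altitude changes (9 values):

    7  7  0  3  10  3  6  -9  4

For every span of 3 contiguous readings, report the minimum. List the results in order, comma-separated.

Sliding a size-3 window across the 9 values:
7 7 0 → min 0
7 0 3 → min 0
0 3 10 → min 0
3 10 3 → min 3
10 3 6 → min 3
3 6 -9 → min -9
6 -9 4 → min -9

0, 0, 0, 3, 3, -9, -9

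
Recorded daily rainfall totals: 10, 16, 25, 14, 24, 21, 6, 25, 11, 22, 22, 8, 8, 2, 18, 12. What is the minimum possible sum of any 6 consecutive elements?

Each size-6 window and its sum:
(10, 16, 25, 14, 24, 21) → sum 110
(16, 25, 14, 24, 21, 6) → sum 106
(25, 14, 24, 21, 6, 25) → sum 115
(14, 24, 21, 6, 25, 11) → sum 101
(24, 21, 6, 25, 11, 22) → sum 109
(21, 6, 25, 11, 22, 22) → sum 107
(6, 25, 11, 22, 22, 8) → sum 94
(25, 11, 22, 22, 8, 8) → sum 96
(11, 22, 22, 8, 8, 2) → sum 73
(22, 22, 8, 8, 2, 18) → sum 80
(22, 8, 8, 2, 18, 12) → sum 70
Minimum of these is 70.

70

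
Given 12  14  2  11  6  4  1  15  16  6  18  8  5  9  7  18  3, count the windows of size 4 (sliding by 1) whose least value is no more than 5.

[12, 14, 2, 11] → min 2  ≤ 5 ✓
[14, 2, 11, 6] → min 2  ≤ 5 ✓
[2, 11, 6, 4] → min 2  ≤ 5 ✓
[11, 6, 4, 1] → min 1  ≤ 5 ✓
[6, 4, 1, 15] → min 1  ≤ 5 ✓
[4, 1, 15, 16] → min 1  ≤ 5 ✓
[1, 15, 16, 6] → min 1  ≤ 5 ✓
[15, 16, 6, 18] → min 6
[16, 6, 18, 8] → min 6
[6, 18, 8, 5] → min 5  ≤ 5 ✓
[18, 8, 5, 9] → min 5  ≤ 5 ✓
[8, 5, 9, 7] → min 5  ≤ 5 ✓
[5, 9, 7, 18] → min 5  ≤ 5 ✓
[9, 7, 18, 3] → min 3  ≤ 5 ✓
12 windows satisfy the condition.

12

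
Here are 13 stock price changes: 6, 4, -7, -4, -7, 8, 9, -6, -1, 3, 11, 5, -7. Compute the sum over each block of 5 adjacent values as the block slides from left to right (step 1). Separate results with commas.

6 4 -7 -4 -7 → sum -8
4 -7 -4 -7 8 → sum -6
-7 -4 -7 8 9 → sum -1
-4 -7 8 9 -6 → sum 0
-7 8 9 -6 -1 → sum 3
8 9 -6 -1 3 → sum 13
9 -6 -1 3 11 → sum 16
-6 -1 3 11 5 → sum 12
-1 3 11 5 -7 → sum 11

-8, -6, -1, 0, 3, 13, 16, 12, 11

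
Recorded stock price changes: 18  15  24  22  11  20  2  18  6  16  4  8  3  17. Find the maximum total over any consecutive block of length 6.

110

Window sums for each of the 9 positions:
(18, 15, 24, 22, 11, 20) → sum 110
(15, 24, 22, 11, 20, 2) → sum 94
(24, 22, 11, 20, 2, 18) → sum 97
(22, 11, 20, 2, 18, 6) → sum 79
(11, 20, 2, 18, 6, 16) → sum 73
(20, 2, 18, 6, 16, 4) → sum 66
(2, 18, 6, 16, 4, 8) → sum 54
(18, 6, 16, 4, 8, 3) → sum 55
(6, 16, 4, 8, 3, 17) → sum 54
Maximum of these is 110.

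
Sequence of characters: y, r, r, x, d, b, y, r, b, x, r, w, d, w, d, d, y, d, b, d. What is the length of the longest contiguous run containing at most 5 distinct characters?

add y: window [y] (1 distinct), len 1
add r: window [y, r] (2 distinct), len 2
add r: window [y, r, r] (2 distinct), len 3
add x: window [y, r, r, x] (3 distinct), len 4
add d: window [y, r, r, x, d] (4 distinct), len 5
add b: window [y, r, r, x, d, b] (5 distinct), len 6
add y: window [y, r, r, x, d, b, y] (5 distinct), len 7
add r: window [y, r, r, x, d, b, y, r] (5 distinct), len 8
add b: window [y, r, r, x, d, b, y, r, b] (5 distinct), len 9
add x: window [y, r, r, x, d, b, y, r, b, x] (5 distinct), len 10
add r: window [y, r, r, x, d, b, y, r, b, x, r] (5 distinct), len 11
add w: window [b, y, r, b, x, r, w] (5 distinct), len 7
add d: window [r, b, x, r, w, d] (5 distinct), len 6
add w: window [r, b, x, r, w, d, w] (5 distinct), len 7
add d: window [r, b, x, r, w, d, w, d] (5 distinct), len 8
add d: window [r, b, x, r, w, d, w, d, d] (5 distinct), len 9
add y: window [x, r, w, d, w, d, d, y] (5 distinct), len 8
add d: window [x, r, w, d, w, d, d, y, d] (5 distinct), len 9
add b: window [r, w, d, w, d, d, y, d, b] (5 distinct), len 9
add d: window [r, w, d, w, d, d, y, d, b, d] (5 distinct), len 10
Longest length with ≤5 distinct: 11.

11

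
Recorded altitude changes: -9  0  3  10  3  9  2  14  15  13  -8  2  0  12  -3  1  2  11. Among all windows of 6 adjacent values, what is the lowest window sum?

4

(-9, 0, 3, 10, 3, 9) → sum 16
(0, 3, 10, 3, 9, 2) → sum 27
(3, 10, 3, 9, 2, 14) → sum 41
(10, 3, 9, 2, 14, 15) → sum 53
(3, 9, 2, 14, 15, 13) → sum 56
(9, 2, 14, 15, 13, -8) → sum 45
(2, 14, 15, 13, -8, 2) → sum 38
(14, 15, 13, -8, 2, 0) → sum 36
(15, 13, -8, 2, 0, 12) → sum 34
(13, -8, 2, 0, 12, -3) → sum 16
(-8, 2, 0, 12, -3, 1) → sum 4
(2, 0, 12, -3, 1, 2) → sum 14
(0, 12, -3, 1, 2, 11) → sum 23
Lowest of these is 4.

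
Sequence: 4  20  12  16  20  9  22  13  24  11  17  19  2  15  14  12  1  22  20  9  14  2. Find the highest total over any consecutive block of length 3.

59

[4, 20, 12] → sum 36
[20, 12, 16] → sum 48
[12, 16, 20] → sum 48
[16, 20, 9] → sum 45
[20, 9, 22] → sum 51
[9, 22, 13] → sum 44
[22, 13, 24] → sum 59
[13, 24, 11] → sum 48
[24, 11, 17] → sum 52
[11, 17, 19] → sum 47
[17, 19, 2] → sum 38
[19, 2, 15] → sum 36
[2, 15, 14] → sum 31
[15, 14, 12] → sum 41
[14, 12, 1] → sum 27
[12, 1, 22] → sum 35
[1, 22, 20] → sum 43
[22, 20, 9] → sum 51
[20, 9, 14] → sum 43
[9, 14, 2] → sum 25
Highest of these is 59.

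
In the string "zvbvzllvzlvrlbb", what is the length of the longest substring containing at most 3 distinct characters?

8

Extend right; when distinct count exceeds 3, shrink from the left:
add z: window [z] (1 distinct), len 1
add v: window [z, v] (2 distinct), len 2
add b: window [z, v, b] (3 distinct), len 3
add v: window [z, v, b, v] (3 distinct), len 4
add z: window [z, v, b, v, z] (3 distinct), len 5
add l: window [v, z, l] (3 distinct), len 3
add l: window [v, z, l, l] (3 distinct), len 4
add v: window [v, z, l, l, v] (3 distinct), len 5
add z: window [v, z, l, l, v, z] (3 distinct), len 6
add l: window [v, z, l, l, v, z, l] (3 distinct), len 7
add v: window [v, z, l, l, v, z, l, v] (3 distinct), len 8
add r: window [l, v, r] (3 distinct), len 3
add l: window [l, v, r, l] (3 distinct), len 4
add b: window [r, l, b] (3 distinct), len 3
add b: window [r, l, b, b] (3 distinct), len 4
Longest length with ≤3 distinct: 8.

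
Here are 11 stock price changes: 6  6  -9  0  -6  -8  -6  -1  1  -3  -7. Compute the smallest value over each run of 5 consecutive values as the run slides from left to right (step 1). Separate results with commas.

-9, -9, -9, -8, -8, -8, -7

[6, 6, -9, 0, -6] → min -9
[6, -9, 0, -6, -8] → min -9
[-9, 0, -6, -8, -6] → min -9
[0, -6, -8, -6, -1] → min -8
[-6, -8, -6, -1, 1] → min -8
[-8, -6, -1, 1, -3] → min -8
[-6, -1, 1, -3, -7] → min -7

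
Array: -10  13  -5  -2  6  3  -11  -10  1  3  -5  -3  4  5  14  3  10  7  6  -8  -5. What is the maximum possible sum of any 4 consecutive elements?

34

-10 13 -5 -2 → sum -4
13 -5 -2 6 → sum 12
-5 -2 6 3 → sum 2
-2 6 3 -11 → sum -4
6 3 -11 -10 → sum -12
3 -11 -10 1 → sum -17
-11 -10 1 3 → sum -17
-10 1 3 -5 → sum -11
1 3 -5 -3 → sum -4
3 -5 -3 4 → sum -1
-5 -3 4 5 → sum 1
-3 4 5 14 → sum 20
4 5 14 3 → sum 26
5 14 3 10 → sum 32
14 3 10 7 → sum 34
3 10 7 6 → sum 26
10 7 6 -8 → sum 15
7 6 -8 -5 → sum 0
Maximum of these is 34.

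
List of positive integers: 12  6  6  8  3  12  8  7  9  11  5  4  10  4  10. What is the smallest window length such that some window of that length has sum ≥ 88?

add 12: running sum 12 < 88
add 6: running sum 18 < 88
add 6: running sum 24 < 88
add 8: running sum 32 < 88
add 3: running sum 35 < 88
add 12: running sum 47 < 88
add 8: running sum 55 < 88
add 7: running sum 62 < 88
add 9: running sum 71 < 88
add 11: running sum 82 < 88
add 5: running sum 87 < 88
end 11: [12, 6, 6, 8, 3, 12, 8, 7, 9, 11, 5, 4] sum 91, len 12
end 12: [6, 6, 8, 3, 12, 8, 7, 9, 11, 5, 4, 10] sum 89, len 12
end 13: [6, 6, 8, 3, 12, 8, 7, 9, 11, 5, 4, 10, 4] sum 93, len 13
end 14: [8, 3, 12, 8, 7, 9, 11, 5, 4, 10, 4, 10] sum 91, len 12
Shortest qualifying length: 12.

12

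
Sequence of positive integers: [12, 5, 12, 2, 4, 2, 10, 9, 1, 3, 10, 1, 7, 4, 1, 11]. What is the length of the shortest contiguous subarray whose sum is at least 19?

2

Extend right; whenever the sum reaches 19, record the length and shrink from the left:
add 12: running sum 12 < 19
add 5: running sum 17 < 19
add 12: shortest ending here [12, 5, 12] sum 29, len 3
add 2: shortest ending here [5, 12, 2] sum 19, len 3
add 4: shortest ending here [5, 12, 2, 4] sum 23, len 4
add 2: shortest ending here [12, 2, 4, 2] sum 20, len 4
add 10: shortest ending here [12, 2, 4, 2, 10] sum 30, len 5
add 9: shortest ending here [10, 9] sum 19, len 2
add 1: shortest ending here [10, 9, 1] sum 20, len 3
add 3: shortest ending here [10, 9, 1, 3] sum 23, len 4
add 10: shortest ending here [9, 1, 3, 10] sum 23, len 4
add 1: shortest ending here [9, 1, 3, 10, 1] sum 24, len 5
add 7: shortest ending here [3, 10, 1, 7] sum 21, len 4
add 4: shortest ending here [10, 1, 7, 4] sum 22, len 4
add 1: shortest ending here [10, 1, 7, 4, 1] sum 23, len 5
add 11: shortest ending here [7, 4, 1, 11] sum 23, len 4
Shortest qualifying length: 2.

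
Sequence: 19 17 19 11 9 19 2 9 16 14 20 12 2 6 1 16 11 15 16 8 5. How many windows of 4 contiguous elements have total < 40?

19 17 19 11 → sum 66
17 19 11 9 → sum 56
19 11 9 19 → sum 58
11 9 19 2 → sum 41
9 19 2 9 → sum 39  < 40 ✓
19 2 9 16 → sum 46
2 9 16 14 → sum 41
9 16 14 20 → sum 59
16 14 20 12 → sum 62
14 20 12 2 → sum 48
20 12 2 6 → sum 40
12 2 6 1 → sum 21  < 40 ✓
2 6 1 16 → sum 25  < 40 ✓
6 1 16 11 → sum 34  < 40 ✓
1 16 11 15 → sum 43
16 11 15 16 → sum 58
11 15 16 8 → sum 50
15 16 8 5 → sum 44
4 windows satisfy the condition.

4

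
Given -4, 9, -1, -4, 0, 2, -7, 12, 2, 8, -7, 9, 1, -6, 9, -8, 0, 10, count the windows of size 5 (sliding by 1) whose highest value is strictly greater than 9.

(-4, 9, -1, -4, 0) → max 9
(9, -1, -4, 0, 2) → max 9
(-1, -4, 0, 2, -7) → max 2
(-4, 0, 2, -7, 12) → max 12  > 9 ✓
(0, 2, -7, 12, 2) → max 12  > 9 ✓
(2, -7, 12, 2, 8) → max 12  > 9 ✓
(-7, 12, 2, 8, -7) → max 12  > 9 ✓
(12, 2, 8, -7, 9) → max 12  > 9 ✓
(2, 8, -7, 9, 1) → max 9
(8, -7, 9, 1, -6) → max 9
(-7, 9, 1, -6, 9) → max 9
(9, 1, -6, 9, -8) → max 9
(1, -6, 9, -8, 0) → max 9
(-6, 9, -8, 0, 10) → max 10  > 9 ✓
6 windows satisfy the condition.

6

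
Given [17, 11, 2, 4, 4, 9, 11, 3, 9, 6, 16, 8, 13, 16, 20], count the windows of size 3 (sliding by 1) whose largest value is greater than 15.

[17, 11, 2] → max 17  > 15 ✓
[11, 2, 4] → max 11
[2, 4, 4] → max 4
[4, 4, 9] → max 9
[4, 9, 11] → max 11
[9, 11, 3] → max 11
[11, 3, 9] → max 11
[3, 9, 6] → max 9
[9, 6, 16] → max 16  > 15 ✓
[6, 16, 8] → max 16  > 15 ✓
[16, 8, 13] → max 16  > 15 ✓
[8, 13, 16] → max 16  > 15 ✓
[13, 16, 20] → max 20  > 15 ✓
6 windows satisfy the condition.

6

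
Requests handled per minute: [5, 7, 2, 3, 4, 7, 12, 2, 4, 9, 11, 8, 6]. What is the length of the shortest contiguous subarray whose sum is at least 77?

13

add 5: running sum 5 < 77
add 7: running sum 12 < 77
add 2: running sum 14 < 77
add 3: running sum 17 < 77
add 4: running sum 21 < 77
add 7: running sum 28 < 77
add 12: running sum 40 < 77
add 2: running sum 42 < 77
add 4: running sum 46 < 77
add 9: running sum 55 < 77
add 11: running sum 66 < 77
add 8: running sum 74 < 77
end 12: [5, 7, 2, 3, 4, 7, 12, 2, 4, 9, 11, 8, 6] sum 80, len 13
Shortest qualifying length: 13.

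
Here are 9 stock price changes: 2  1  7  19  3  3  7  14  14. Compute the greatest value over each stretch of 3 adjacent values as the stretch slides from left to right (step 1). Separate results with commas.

7, 19, 19, 19, 7, 14, 14

[2, 1, 7] → max 7
[1, 7, 19] → max 19
[7, 19, 3] → max 19
[19, 3, 3] → max 19
[3, 3, 7] → max 7
[3, 7, 14] → max 14
[7, 14, 14] → max 14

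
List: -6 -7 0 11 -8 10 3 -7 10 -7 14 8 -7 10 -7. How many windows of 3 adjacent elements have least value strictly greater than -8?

10

[-6, -7, 0] → min -7  > -8 ✓
[-7, 0, 11] → min -7  > -8 ✓
[0, 11, -8] → min -8
[11, -8, 10] → min -8
[-8, 10, 3] → min -8
[10, 3, -7] → min -7  > -8 ✓
[3, -7, 10] → min -7  > -8 ✓
[-7, 10, -7] → min -7  > -8 ✓
[10, -7, 14] → min -7  > -8 ✓
[-7, 14, 8] → min -7  > -8 ✓
[14, 8, -7] → min -7  > -8 ✓
[8, -7, 10] → min -7  > -8 ✓
[-7, 10, -7] → min -7  > -8 ✓
10 windows satisfy the condition.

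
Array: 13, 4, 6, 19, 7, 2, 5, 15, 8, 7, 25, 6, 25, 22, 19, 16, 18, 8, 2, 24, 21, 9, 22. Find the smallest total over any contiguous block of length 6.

43

(13, 4, 6, 19, 7, 2) → sum 51
(4, 6, 19, 7, 2, 5) → sum 43
(6, 19, 7, 2, 5, 15) → sum 54
(19, 7, 2, 5, 15, 8) → sum 56
(7, 2, 5, 15, 8, 7) → sum 44
(2, 5, 15, 8, 7, 25) → sum 62
(5, 15, 8, 7, 25, 6) → sum 66
(15, 8, 7, 25, 6, 25) → sum 86
(8, 7, 25, 6, 25, 22) → sum 93
(7, 25, 6, 25, 22, 19) → sum 104
(25, 6, 25, 22, 19, 16) → sum 113
(6, 25, 22, 19, 16, 18) → sum 106
(25, 22, 19, 16, 18, 8) → sum 108
(22, 19, 16, 18, 8, 2) → sum 85
(19, 16, 18, 8, 2, 24) → sum 87
(16, 18, 8, 2, 24, 21) → sum 89
(18, 8, 2, 24, 21, 9) → sum 82
(8, 2, 24, 21, 9, 22) → sum 86
Smallest of these is 43.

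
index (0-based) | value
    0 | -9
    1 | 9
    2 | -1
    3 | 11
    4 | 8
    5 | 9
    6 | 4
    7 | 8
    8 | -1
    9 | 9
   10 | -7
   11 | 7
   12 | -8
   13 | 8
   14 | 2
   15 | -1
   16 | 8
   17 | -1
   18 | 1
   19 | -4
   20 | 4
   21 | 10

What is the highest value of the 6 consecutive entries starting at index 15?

8

Elements at indices 15..20: -1, 8, -1, 1, -4, 4
max(-1, 8, -1, 1, -4, 4) = 8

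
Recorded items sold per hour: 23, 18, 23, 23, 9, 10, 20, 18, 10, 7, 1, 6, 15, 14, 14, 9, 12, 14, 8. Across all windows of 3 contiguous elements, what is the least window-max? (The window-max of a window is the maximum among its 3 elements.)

7

(23, 18, 23) → max 23
(18, 23, 23) → max 23
(23, 23, 9) → max 23
(23, 9, 10) → max 23
(9, 10, 20) → max 20
(10, 20, 18) → max 20
(20, 18, 10) → max 20
(18, 10, 7) → max 18
(10, 7, 1) → max 10
(7, 1, 6) → max 7
(1, 6, 15) → max 15
(6, 15, 14) → max 15
(15, 14, 14) → max 15
(14, 14, 9) → max 14
(14, 9, 12) → max 14
(9, 12, 14) → max 14
(12, 14, 8) → max 14
Least of these is 7.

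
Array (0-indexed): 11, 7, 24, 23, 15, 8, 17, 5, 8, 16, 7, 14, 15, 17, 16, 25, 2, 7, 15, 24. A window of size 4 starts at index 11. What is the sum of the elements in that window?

Elements at indices 11..14: 14, 15, 17, 16
sum(14, 15, 17, 16) = 62

62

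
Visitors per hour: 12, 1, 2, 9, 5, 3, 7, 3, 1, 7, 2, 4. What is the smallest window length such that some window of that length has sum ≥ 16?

3

Extend right; whenever the sum reaches 16, record the length and shrink from the left:
add 12: running sum 12 < 16
add 1: running sum 13 < 16
add 2: running sum 15 < 16
add 9: shortest ending here [12, 1, 2, 9] sum 24, len 4
add 5: shortest ending here [2, 9, 5] sum 16, len 3
add 3: shortest ending here [9, 5, 3] sum 17, len 3
add 7: shortest ending here [9, 5, 3, 7] sum 24, len 4
add 3: shortest ending here [5, 3, 7, 3] sum 18, len 4
add 1: shortest ending here [5, 3, 7, 3, 1] sum 19, len 5
add 7: shortest ending here [7, 3, 1, 7] sum 18, len 4
add 2: shortest ending here [7, 3, 1, 7, 2] sum 20, len 5
add 4: shortest ending here [3, 1, 7, 2, 4] sum 17, len 5
Shortest qualifying length: 3.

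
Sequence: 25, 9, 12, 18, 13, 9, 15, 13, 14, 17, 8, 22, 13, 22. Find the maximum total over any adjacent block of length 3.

57

Each size-3 window and its sum:
[25, 9, 12] → sum 46
[9, 12, 18] → sum 39
[12, 18, 13] → sum 43
[18, 13, 9] → sum 40
[13, 9, 15] → sum 37
[9, 15, 13] → sum 37
[15, 13, 14] → sum 42
[13, 14, 17] → sum 44
[14, 17, 8] → sum 39
[17, 8, 22] → sum 47
[8, 22, 13] → sum 43
[22, 13, 22] → sum 57
Maximum of these is 57.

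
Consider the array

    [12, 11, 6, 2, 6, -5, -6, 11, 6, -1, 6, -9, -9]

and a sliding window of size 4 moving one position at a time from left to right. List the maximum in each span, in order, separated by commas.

[12, 11, 6, 2] → max 12
[11, 6, 2, 6] → max 11
[6, 2, 6, -5] → max 6
[2, 6, -5, -6] → max 6
[6, -5, -6, 11] → max 11
[-5, -6, 11, 6] → max 11
[-6, 11, 6, -1] → max 11
[11, 6, -1, 6] → max 11
[6, -1, 6, -9] → max 6
[-1, 6, -9, -9] → max 6

12, 11, 6, 6, 11, 11, 11, 11, 6, 6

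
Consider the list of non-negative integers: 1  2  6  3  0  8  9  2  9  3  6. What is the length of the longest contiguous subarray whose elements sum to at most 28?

6

[1] sum 1 len 1
[1, 2] sum 3 len 2
[1, 2, 6] sum 9 len 3
[1, 2, 6, 3] sum 12 len 4
[1, 2, 6, 3, 0] sum 12 len 5
[1, 2, 6, 3, 0, 8] sum 20 len 6
[2, 6, 3, 0, 8, 9] sum 28 len 6
[6, 3, 0, 8, 9, 2] sum 28 len 6
[0, 8, 9, 2, 9] sum 28 len 5
[9, 2, 9, 3] sum 23 len 4
[2, 9, 3, 6] sum 20 len 4
Longest length seen: 6.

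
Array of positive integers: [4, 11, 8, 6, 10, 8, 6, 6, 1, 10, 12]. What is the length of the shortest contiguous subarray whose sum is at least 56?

add 4: running sum 4 < 56
add 11: running sum 15 < 56
add 8: running sum 23 < 56
add 6: running sum 29 < 56
add 10: running sum 39 < 56
add 8: running sum 47 < 56
add 6: running sum 53 < 56
end 7: [4, 11, 8, 6, 10, 8, 6, 6] sum 59, len 8
end 8: [11, 8, 6, 10, 8, 6, 6, 1] sum 56, len 8
end 9: [11, 8, 6, 10, 8, 6, 6, 1, 10] sum 66, len 9
end 10: [6, 10, 8, 6, 6, 1, 10, 12] sum 59, len 8
Shortest qualifying length: 8.

8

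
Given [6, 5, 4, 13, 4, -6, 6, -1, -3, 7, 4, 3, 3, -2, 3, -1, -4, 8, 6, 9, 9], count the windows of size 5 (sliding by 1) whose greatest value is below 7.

(6, 5, 4, 13, 4) → max 13
(5, 4, 13, 4, -6) → max 13
(4, 13, 4, -6, 6) → max 13
(13, 4, -6, 6, -1) → max 13
(4, -6, 6, -1, -3) → max 6  < 7 ✓
(-6, 6, -1, -3, 7) → max 7
(6, -1, -3, 7, 4) → max 7
(-1, -3, 7, 4, 3) → max 7
(-3, 7, 4, 3, 3) → max 7
(7, 4, 3, 3, -2) → max 7
(4, 3, 3, -2, 3) → max 4  < 7 ✓
(3, 3, -2, 3, -1) → max 3  < 7 ✓
(3, -2, 3, -1, -4) → max 3  < 7 ✓
(-2, 3, -1, -4, 8) → max 8
(3, -1, -4, 8, 6) → max 8
(-1, -4, 8, 6, 9) → max 9
(-4, 8, 6, 9, 9) → max 9
4 windows satisfy the condition.

4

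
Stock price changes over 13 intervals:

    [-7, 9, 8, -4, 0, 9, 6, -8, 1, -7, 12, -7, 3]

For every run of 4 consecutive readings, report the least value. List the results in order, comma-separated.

-7, -4, -4, -4, -8, -8, -8, -8, -7, -7

-7 9 8 -4 → min -7
9 8 -4 0 → min -4
8 -4 0 9 → min -4
-4 0 9 6 → min -4
0 9 6 -8 → min -8
9 6 -8 1 → min -8
6 -8 1 -7 → min -8
-8 1 -7 12 → min -8
1 -7 12 -7 → min -7
-7 12 -7 3 → min -7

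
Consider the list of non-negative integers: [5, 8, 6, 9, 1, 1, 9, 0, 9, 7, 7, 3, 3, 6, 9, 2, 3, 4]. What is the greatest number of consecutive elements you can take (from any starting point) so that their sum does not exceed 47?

10

[5] sum 5 len 1
[5, 8] sum 13 len 2
[5, 8, 6] sum 19 len 3
[5, 8, 6, 9] sum 28 len 4
[5, 8, 6, 9, 1] sum 29 len 5
[5, 8, 6, 9, 1, 1] sum 30 len 6
[5, 8, 6, 9, 1, 1, 9] sum 39 len 7
[5, 8, 6, 9, 1, 1, 9, 0] sum 39 len 8
[8, 6, 9, 1, 1, 9, 0, 9] sum 43 len 8
[6, 9, 1, 1, 9, 0, 9, 7] sum 42 len 8
[9, 1, 1, 9, 0, 9, 7, 7] sum 43 len 8
[9, 1, 1, 9, 0, 9, 7, 7, 3] sum 46 len 9
[1, 1, 9, 0, 9, 7, 7, 3, 3] sum 40 len 9
[1, 1, 9, 0, 9, 7, 7, 3, 3, 6] sum 46 len 10
[0, 9, 7, 7, 3, 3, 6, 9] sum 44 len 8
[0, 9, 7, 7, 3, 3, 6, 9, 2] sum 46 len 9
[7, 7, 3, 3, 6, 9, 2, 3] sum 40 len 8
[7, 7, 3, 3, 6, 9, 2, 3, 4] sum 44 len 9
Longest length seen: 10.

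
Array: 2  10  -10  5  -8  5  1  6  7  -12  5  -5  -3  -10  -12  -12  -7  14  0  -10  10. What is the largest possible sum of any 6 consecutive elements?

[2, 10, -10, 5, -8, 5] → sum 4
[10, -10, 5, -8, 5, 1] → sum 3
[-10, 5, -8, 5, 1, 6] → sum -1
[5, -8, 5, 1, 6, 7] → sum 16
[-8, 5, 1, 6, 7, -12] → sum -1
[5, 1, 6, 7, -12, 5] → sum 12
[1, 6, 7, -12, 5, -5] → sum 2
[6, 7, -12, 5, -5, -3] → sum -2
[7, -12, 5, -5, -3, -10] → sum -18
[-12, 5, -5, -3, -10, -12] → sum -37
[5, -5, -3, -10, -12, -12] → sum -37
[-5, -3, -10, -12, -12, -7] → sum -49
[-3, -10, -12, -12, -7, 14] → sum -30
[-10, -12, -12, -7, 14, 0] → sum -27
[-12, -12, -7, 14, 0, -10] → sum -27
[-12, -7, 14, 0, -10, 10] → sum -5
Largest of these is 16.

16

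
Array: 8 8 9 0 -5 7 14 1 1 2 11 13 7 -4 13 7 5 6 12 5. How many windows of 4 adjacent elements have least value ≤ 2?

(8, 8, 9, 0) → min 0  ≤ 2 ✓
(8, 9, 0, -5) → min -5  ≤ 2 ✓
(9, 0, -5, 7) → min -5  ≤ 2 ✓
(0, -5, 7, 14) → min -5  ≤ 2 ✓
(-5, 7, 14, 1) → min -5  ≤ 2 ✓
(7, 14, 1, 1) → min 1  ≤ 2 ✓
(14, 1, 1, 2) → min 1  ≤ 2 ✓
(1, 1, 2, 11) → min 1  ≤ 2 ✓
(1, 2, 11, 13) → min 1  ≤ 2 ✓
(2, 11, 13, 7) → min 2  ≤ 2 ✓
(11, 13, 7, -4) → min -4  ≤ 2 ✓
(13, 7, -4, 13) → min -4  ≤ 2 ✓
(7, -4, 13, 7) → min -4  ≤ 2 ✓
(-4, 13, 7, 5) → min -4  ≤ 2 ✓
(13, 7, 5, 6) → min 5
(7, 5, 6, 12) → min 5
(5, 6, 12, 5) → min 5
14 windows satisfy the condition.

14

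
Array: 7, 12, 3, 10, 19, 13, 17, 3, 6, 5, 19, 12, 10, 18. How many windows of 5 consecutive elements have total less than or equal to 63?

9

(7, 12, 3, 10, 19) → sum 51  ≤ 63 ✓
(12, 3, 10, 19, 13) → sum 57  ≤ 63 ✓
(3, 10, 19, 13, 17) → sum 62  ≤ 63 ✓
(10, 19, 13, 17, 3) → sum 62  ≤ 63 ✓
(19, 13, 17, 3, 6) → sum 58  ≤ 63 ✓
(13, 17, 3, 6, 5) → sum 44  ≤ 63 ✓
(17, 3, 6, 5, 19) → sum 50  ≤ 63 ✓
(3, 6, 5, 19, 12) → sum 45  ≤ 63 ✓
(6, 5, 19, 12, 10) → sum 52  ≤ 63 ✓
(5, 19, 12, 10, 18) → sum 64
9 windows satisfy the condition.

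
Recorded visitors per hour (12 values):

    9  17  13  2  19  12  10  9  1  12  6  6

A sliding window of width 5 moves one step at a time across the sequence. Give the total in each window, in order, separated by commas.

(9, 17, 13, 2, 19) → sum 60
(17, 13, 2, 19, 12) → sum 63
(13, 2, 19, 12, 10) → sum 56
(2, 19, 12, 10, 9) → sum 52
(19, 12, 10, 9, 1) → sum 51
(12, 10, 9, 1, 12) → sum 44
(10, 9, 1, 12, 6) → sum 38
(9, 1, 12, 6, 6) → sum 34

60, 63, 56, 52, 51, 44, 38, 34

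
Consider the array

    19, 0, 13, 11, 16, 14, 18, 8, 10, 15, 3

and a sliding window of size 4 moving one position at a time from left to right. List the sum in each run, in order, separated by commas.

(19, 0, 13, 11) → sum 43
(0, 13, 11, 16) → sum 40
(13, 11, 16, 14) → sum 54
(11, 16, 14, 18) → sum 59
(16, 14, 18, 8) → sum 56
(14, 18, 8, 10) → sum 50
(18, 8, 10, 15) → sum 51
(8, 10, 15, 3) → sum 36

43, 40, 54, 59, 56, 50, 51, 36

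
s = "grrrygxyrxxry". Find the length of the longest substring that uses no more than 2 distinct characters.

add g: window [g] (1 distinct), len 1
add r: window [g, r] (2 distinct), len 2
add r: window [g, r, r] (2 distinct), len 3
add r: window [g, r, r, r] (2 distinct), len 4
add y: window [r, r, r, y] (2 distinct), len 4
add g: window [y, g] (2 distinct), len 2
add x: window [g, x] (2 distinct), len 2
add y: window [x, y] (2 distinct), len 2
add r: window [y, r] (2 distinct), len 2
add x: window [r, x] (2 distinct), len 2
add x: window [r, x, x] (2 distinct), len 3
add r: window [r, x, x, r] (2 distinct), len 4
add y: window [r, y] (2 distinct), len 2
Longest length with ≤2 distinct: 4.

4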